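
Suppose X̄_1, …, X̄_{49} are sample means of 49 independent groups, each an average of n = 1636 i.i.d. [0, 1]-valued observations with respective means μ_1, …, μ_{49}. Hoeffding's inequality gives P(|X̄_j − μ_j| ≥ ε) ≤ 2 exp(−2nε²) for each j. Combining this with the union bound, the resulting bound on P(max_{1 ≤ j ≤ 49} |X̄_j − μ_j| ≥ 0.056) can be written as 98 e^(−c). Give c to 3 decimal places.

10.261

Union bound over the 49 events: P(max_{1 ≤ j ≤ 49} |X̄_j − μ_j| ≥ 0.056) ≤ 49·2·exp(−2nε²) = 98 exp(−2·1636·0.056²).
So c = 2·1636·0.056² = 10.2610.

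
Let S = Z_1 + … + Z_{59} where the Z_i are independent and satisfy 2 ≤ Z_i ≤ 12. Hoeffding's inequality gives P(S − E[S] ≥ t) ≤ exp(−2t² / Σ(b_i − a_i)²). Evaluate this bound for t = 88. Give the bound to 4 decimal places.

Σ(b_i − a_i)² = 59·(10)² = 5900.
Exponent = 2·88²/5900 = 2.6251.
Bound = exp(−2.6251) = 0.07243.

0.0724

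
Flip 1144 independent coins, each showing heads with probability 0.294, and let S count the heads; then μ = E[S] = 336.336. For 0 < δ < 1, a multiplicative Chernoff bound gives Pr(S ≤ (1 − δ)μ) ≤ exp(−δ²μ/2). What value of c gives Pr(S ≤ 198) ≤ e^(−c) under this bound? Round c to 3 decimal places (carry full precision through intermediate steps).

28.449

Write 198 = (1 − δ)μ, so δ = 1 − 198/336.336 = 0.411303…
Then the exponent is δ²μ/2 = (μ − 198)²/(2μ) = 28.449005.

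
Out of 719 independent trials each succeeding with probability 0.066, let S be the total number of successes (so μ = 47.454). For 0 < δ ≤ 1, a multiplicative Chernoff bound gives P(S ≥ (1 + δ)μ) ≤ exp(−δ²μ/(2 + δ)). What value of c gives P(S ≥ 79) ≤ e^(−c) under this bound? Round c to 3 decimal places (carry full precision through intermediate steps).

Write 79 = (1 + δ)μ, so δ = 79/47.454 − 1 = 0.6647701…
Then the exponent is δ²μ/(2 + δ) = (79 − μ)² / (μ·(2 + δ)) = 7.869661.

7.870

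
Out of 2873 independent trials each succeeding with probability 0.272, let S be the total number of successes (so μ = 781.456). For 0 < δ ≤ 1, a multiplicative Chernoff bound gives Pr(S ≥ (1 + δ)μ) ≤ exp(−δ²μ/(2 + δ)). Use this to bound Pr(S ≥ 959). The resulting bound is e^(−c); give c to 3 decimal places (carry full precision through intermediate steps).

18.111

Write 959 = (1 + δ)μ, so δ = 959/781.456 − 1 = 0.2271964…
Then the exponent is δ²μ/(2 + δ) = (959 − μ)² / (μ·(2 + δ)) = 18.111272.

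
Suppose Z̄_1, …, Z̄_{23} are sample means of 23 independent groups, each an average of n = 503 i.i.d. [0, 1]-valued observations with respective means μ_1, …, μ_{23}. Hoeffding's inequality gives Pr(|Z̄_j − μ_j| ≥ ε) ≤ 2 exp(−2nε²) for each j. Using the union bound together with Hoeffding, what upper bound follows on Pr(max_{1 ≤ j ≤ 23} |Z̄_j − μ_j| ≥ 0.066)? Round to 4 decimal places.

Per-experiment Hoeffding bound: 2·exp(−2·503·0.066²) = 2·exp(−4.38214) = 0.024997.
Union bound over 23 events: 23·0.024997 = 0.57494.

0.5749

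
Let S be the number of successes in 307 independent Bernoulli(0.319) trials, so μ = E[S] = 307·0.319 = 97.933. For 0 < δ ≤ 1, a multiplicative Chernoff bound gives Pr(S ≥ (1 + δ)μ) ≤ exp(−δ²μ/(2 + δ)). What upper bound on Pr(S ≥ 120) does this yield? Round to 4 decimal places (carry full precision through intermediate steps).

Write 120 = (1 + δ)μ, so δ = 120/97.933 − 1 = 0.2253275…
Then the exponent is δ²μ/(2 + δ) = (120 − μ)² / (μ·(2 + δ)) = 2.234414.
Bound = exp(−2.234414) = 0.10705.

0.1071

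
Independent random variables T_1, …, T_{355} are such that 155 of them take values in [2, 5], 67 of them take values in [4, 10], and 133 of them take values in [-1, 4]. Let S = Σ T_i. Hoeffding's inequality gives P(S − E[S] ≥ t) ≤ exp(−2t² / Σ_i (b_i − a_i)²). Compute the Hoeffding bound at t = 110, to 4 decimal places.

Σ(b_i − a_i)² = 155·3² + 67·6² + 133·5² = 7132.
Exponent = 2·110² / 7132 = 3.39316.
Bound = exp(−3.39316) = 0.03360.

0.0336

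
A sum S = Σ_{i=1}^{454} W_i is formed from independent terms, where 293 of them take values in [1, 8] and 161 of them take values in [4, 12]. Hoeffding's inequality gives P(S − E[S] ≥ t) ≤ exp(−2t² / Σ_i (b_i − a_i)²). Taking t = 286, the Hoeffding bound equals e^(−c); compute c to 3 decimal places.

6.634

Σ(b_i − a_i)² = 293·7² + 161·8² = 24661.
c = 2t² / 24661 = 2·286² / 24661 = 6.6336.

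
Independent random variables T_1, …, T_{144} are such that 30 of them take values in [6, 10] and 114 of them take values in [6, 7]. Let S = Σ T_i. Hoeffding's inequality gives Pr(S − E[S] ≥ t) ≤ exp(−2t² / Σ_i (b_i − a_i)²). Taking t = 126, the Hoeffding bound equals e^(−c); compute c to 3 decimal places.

53.455

Σ(b_i − a_i)² = 30·4² + 114·1² = 594.
c = 2t² / 594 = 2·126² / 594 = 53.4545.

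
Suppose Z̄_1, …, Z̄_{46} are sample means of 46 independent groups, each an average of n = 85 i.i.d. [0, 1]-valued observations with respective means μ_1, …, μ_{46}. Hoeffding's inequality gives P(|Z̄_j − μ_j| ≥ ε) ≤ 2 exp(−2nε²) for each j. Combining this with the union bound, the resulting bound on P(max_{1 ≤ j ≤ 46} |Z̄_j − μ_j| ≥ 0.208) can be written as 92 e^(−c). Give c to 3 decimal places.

Union bound over the 46 events: P(max_{1 ≤ j ≤ 46} |Z̄_j − μ_j| ≥ 0.208) ≤ 46·2·exp(−2nε²) = 92 exp(−2·85·0.208²).
So c = 2·85·0.208² = 7.3549.

7.355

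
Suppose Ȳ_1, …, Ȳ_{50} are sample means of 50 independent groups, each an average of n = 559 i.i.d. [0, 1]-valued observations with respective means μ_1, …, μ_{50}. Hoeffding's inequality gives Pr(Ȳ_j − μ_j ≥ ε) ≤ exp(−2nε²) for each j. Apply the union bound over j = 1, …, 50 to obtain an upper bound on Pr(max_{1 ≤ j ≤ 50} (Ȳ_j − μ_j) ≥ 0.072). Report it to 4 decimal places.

0.1520

Per-experiment Hoeffding bound: exp(−2·559·0.072²) = exp(−5.79571) = 0.0030406.
Union bound over 50 events: 50·0.0030406 = 0.15203.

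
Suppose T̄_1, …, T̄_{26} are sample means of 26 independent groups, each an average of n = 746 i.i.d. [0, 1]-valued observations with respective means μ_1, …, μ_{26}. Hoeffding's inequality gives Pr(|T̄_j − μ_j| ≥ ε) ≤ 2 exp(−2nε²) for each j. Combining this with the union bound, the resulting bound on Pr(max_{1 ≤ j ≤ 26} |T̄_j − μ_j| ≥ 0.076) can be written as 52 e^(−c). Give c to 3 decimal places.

Union bound over the 26 events: Pr(max_{1 ≤ j ≤ 26} |T̄_j − μ_j| ≥ 0.076) ≤ 26·2·exp(−2nε²) = 52 exp(−2·746·0.076²).
So c = 2·746·0.076² = 8.6178.

8.618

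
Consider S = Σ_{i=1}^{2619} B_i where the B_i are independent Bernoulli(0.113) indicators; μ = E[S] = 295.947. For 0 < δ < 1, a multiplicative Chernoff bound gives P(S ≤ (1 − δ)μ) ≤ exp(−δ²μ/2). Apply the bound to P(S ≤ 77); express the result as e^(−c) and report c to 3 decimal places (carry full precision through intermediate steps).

80.990

Write 77 = (1 − δ)μ, so δ = 1 − 77/295.947 = 0.7398183…
Then the exponent is δ²μ/2 = (μ − 77)²/(2μ) = 80.990496.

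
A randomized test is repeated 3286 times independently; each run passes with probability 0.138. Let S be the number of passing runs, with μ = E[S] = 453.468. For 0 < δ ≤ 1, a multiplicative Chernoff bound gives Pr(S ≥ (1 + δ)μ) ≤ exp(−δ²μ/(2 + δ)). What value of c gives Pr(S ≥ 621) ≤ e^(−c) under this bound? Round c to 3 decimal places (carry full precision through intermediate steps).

Write 621 = (1 + δ)μ, so δ = 621/453.468 − 1 = 0.3694461…
Then the exponent is δ²μ/(2 + δ) = (621 − μ)² / (μ·(2 + δ)) = 26.121737.

26.122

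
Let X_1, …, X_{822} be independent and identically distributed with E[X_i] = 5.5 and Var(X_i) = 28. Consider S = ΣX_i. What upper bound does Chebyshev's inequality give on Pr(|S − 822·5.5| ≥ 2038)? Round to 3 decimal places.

Var(S) = n·Var(X_i) = 822·28 = 23016.
Chebyshev: Pr(|S − 822·5.5| ≥ 2038) ≤ Var(S)/2038² = 23016/4153444 = 0.0055.

0.006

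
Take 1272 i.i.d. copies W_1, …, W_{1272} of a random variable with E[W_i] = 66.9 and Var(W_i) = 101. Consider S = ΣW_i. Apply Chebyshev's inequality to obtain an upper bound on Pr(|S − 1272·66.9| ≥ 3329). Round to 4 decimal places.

0.0116

Var(S) = n·Var(W_i) = 1272·101 = 128472.
Chebyshev: Pr(|S − 1272·66.9| ≥ 3329) ≤ Var(S)/3329² = 128472/11082241 = 0.0116.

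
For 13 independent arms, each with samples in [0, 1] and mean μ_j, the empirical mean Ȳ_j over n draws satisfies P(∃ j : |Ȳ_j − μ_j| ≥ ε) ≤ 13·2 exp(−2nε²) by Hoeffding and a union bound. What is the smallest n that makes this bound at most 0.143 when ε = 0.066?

Need 2·13·exp(−2nε²) ≤ 0.143, i.e. exp(−2nε²) ≤ 0.143/26.
So 2nε² ≥ ln(26/0.143) = 5.203007.
Hence n ≥ 5.203007/(2·0.066²) = 597.223.
The smallest integer n is 598.

598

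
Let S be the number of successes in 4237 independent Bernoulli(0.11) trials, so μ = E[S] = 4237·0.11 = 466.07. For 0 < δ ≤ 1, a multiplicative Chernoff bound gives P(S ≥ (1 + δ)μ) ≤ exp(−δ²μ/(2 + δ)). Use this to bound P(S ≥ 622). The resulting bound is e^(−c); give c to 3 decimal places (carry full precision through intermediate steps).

22.346

Write 622 = (1 + δ)μ, so δ = 622/466.07 − 1 = 0.3345635…
Then the exponent is δ²μ/(2 + δ) = (622 − μ)² / (μ·(2 + δ)) = 22.346140.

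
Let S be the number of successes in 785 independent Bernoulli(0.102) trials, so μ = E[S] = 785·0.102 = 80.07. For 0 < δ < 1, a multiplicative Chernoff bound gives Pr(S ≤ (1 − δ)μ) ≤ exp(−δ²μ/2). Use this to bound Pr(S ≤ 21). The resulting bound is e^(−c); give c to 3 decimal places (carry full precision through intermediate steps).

Write 21 = (1 − δ)μ, so δ = 1 − 21/80.07 = 0.7377295…
Then the exponent is δ²μ/2 = (μ − 21)²/(2μ) = 21.788840.

21.789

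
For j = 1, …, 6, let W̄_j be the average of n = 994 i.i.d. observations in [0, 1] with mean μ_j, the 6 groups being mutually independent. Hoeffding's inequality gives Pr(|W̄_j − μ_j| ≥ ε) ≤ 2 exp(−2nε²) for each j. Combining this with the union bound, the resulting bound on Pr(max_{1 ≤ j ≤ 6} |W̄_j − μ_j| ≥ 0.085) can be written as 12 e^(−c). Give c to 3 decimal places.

14.363

Union bound over the 6 events: Pr(max_{1 ≤ j ≤ 6} |W̄_j − μ_j| ≥ 0.085) ≤ 6·2·exp(−2nε²) = 12 exp(−2·994·0.085²).
So c = 2·994·0.085² = 14.3633.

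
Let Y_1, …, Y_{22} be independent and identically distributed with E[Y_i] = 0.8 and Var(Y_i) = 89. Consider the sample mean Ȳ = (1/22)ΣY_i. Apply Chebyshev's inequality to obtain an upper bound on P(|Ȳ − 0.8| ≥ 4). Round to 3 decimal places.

Var(Ȳ) = Var(Y_i)/n = 89/22 = 4.0455.
Chebyshev: P(|Ȳ − 0.8| ≥ 4) ≤ Var(Ȳ)/(4)² = 89/(22·4²) = 0.2528.

0.253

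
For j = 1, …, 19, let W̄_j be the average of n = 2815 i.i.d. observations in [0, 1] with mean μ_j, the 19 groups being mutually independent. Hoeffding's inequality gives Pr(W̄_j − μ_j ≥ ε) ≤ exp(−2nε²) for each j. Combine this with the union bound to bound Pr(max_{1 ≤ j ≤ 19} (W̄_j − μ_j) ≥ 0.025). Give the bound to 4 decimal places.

0.5631

Per-experiment Hoeffding bound: exp(−2·2815·0.025²) = exp(−3.51875) = 0.029636.
Union bound over 19 events: 19·0.029636 = 0.56309.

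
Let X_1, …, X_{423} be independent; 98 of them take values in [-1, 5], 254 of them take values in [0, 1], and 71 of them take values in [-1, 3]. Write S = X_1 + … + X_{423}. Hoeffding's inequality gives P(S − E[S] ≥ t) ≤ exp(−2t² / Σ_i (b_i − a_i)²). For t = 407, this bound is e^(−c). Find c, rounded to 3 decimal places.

Σ(b_i − a_i)² = 98·6² + 254·1² + 71·4² = 4918.
c = 2t² / 4918 = 2·407² / 4918 = 67.3644.

67.364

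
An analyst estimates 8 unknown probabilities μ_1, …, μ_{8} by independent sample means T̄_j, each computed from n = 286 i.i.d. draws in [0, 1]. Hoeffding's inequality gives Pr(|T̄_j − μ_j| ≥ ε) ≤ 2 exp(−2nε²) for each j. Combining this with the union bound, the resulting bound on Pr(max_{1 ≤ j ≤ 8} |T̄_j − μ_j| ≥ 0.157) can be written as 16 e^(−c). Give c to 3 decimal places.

Union bound over the 8 events: Pr(max_{1 ≤ j ≤ 8} |T̄_j − μ_j| ≥ 0.157) ≤ 8·2·exp(−2nε²) = 16 exp(−2·286·0.157²).
So c = 2·286·0.157² = 14.0992.

14.099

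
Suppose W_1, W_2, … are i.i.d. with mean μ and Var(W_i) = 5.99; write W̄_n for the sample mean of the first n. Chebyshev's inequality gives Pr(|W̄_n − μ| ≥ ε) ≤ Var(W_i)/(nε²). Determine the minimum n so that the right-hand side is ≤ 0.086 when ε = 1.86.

21

Require 5.99/(n·1.86²) ≤ 0.086, i.e. n ≥ 5.99/(0.086·1.86²) = 20.133.
The smallest integer n is 21.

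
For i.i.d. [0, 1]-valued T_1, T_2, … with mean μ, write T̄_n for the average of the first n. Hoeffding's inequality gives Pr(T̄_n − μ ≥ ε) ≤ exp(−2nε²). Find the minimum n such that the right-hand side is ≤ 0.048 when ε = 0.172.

Require exp(−2nε²) ≤ 0.048, i.e. 2nε² ≥ ln(1/0.048) = 3.036554.
So n ≥ 3.036554 / (2·0.172²) = 51.321.
The smallest integer n is 52.

52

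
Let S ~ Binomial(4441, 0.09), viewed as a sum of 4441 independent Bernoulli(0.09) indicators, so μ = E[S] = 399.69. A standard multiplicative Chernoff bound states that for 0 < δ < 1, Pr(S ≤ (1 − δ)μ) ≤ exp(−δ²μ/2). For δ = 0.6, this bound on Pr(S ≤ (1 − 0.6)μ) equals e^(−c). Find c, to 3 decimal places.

71.944

c = δ²μ/2 = 0.6²·399.69/2 = 71.9442.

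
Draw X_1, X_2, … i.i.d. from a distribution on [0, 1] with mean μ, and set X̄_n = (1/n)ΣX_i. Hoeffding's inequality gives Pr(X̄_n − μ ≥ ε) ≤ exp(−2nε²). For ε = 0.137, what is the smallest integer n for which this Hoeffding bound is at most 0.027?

Require exp(−2nε²) ≤ 0.027, i.e. 2nε² ≥ ln(1/0.027) = 3.611918.
So n ≥ 3.611918 / (2·0.137²) = 96.220.
The smallest integer n is 97.

97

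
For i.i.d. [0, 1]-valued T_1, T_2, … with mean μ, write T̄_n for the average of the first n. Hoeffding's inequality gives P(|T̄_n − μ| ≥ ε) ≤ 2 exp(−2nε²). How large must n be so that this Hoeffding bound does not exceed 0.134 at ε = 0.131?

79

Require 2·exp(−2nε²) ≤ 0.134, i.e. 2nε² ≥ ln(2/0.134) = 2.703063.
So n ≥ 2.703063 / (2·0.131²) = 78.756.
The smallest integer n is 79.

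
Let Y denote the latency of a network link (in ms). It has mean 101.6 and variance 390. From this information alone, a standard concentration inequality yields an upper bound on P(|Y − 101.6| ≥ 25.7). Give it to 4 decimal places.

Mean and variance are known, so Chebyshev's inequality applies.
Chebyshev: P(|Y − μ| ≥ t) ≤ Var(Y)/t².
Bound = 390 / 660.49 = 0.5905.

0.5905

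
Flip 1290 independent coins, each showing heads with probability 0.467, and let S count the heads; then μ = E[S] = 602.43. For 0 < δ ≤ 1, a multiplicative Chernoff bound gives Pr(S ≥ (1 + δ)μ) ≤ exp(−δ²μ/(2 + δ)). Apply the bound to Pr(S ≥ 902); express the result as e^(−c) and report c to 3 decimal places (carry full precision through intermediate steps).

59.652

Write 902 = (1 + δ)μ, so δ = 902/602.43 − 1 = 0.4972694…
Then the exponent is δ²μ/(2 + δ) = (902 − μ)² / (μ·(2 + δ)) = 59.651951.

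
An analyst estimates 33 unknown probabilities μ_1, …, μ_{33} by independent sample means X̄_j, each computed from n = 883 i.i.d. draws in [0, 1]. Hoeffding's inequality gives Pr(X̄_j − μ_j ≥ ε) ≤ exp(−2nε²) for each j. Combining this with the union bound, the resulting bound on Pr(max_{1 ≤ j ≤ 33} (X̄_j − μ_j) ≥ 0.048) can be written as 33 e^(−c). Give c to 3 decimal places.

4.069

Union bound over the 33 events: Pr(max_{1 ≤ j ≤ 33} (X̄_j − μ_j) ≥ 0.048) ≤ 33·exp(−2nε²) = 33 exp(−2·883·0.048²).
So c = 2·883·0.048² = 4.0689.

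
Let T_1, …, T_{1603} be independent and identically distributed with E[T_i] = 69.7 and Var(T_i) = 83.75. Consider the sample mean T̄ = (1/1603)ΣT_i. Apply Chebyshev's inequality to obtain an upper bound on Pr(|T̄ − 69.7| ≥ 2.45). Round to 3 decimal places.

0.009

Var(T̄) = Var(T_i)/n = 83.75/1603 = 0.052246.
Chebyshev: Pr(|T̄ − 69.7| ≥ 2.45) ≤ Var(T̄)/(2.45)² = 83.75/(1603·2.45²) = 0.0087.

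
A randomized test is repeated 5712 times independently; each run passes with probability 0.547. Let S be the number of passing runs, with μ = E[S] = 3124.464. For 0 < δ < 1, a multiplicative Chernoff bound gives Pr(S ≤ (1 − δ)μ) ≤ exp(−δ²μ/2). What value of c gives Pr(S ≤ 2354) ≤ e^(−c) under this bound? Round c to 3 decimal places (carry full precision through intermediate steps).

Write 2354 = (1 − δ)μ, so δ = 1 − 2354/3124.464 = 0.2465908…
Then the exponent is δ²μ/2 = (μ − 2354)²/(2μ) = 94.994658.

94.995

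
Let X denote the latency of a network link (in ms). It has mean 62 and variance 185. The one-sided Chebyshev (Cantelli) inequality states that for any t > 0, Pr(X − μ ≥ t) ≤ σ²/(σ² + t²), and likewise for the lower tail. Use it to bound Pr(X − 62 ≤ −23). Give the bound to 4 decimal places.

0.2591

Here σ² = 185 and t = 23, so σ² + t² = 714.
Cantelli's bound: 185/714 = 0.2591.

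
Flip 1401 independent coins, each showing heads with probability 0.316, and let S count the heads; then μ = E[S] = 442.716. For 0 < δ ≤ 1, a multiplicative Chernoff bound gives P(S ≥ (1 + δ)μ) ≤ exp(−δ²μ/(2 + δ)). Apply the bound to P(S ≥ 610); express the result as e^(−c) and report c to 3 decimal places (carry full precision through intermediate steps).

Write 610 = (1 + δ)μ, so δ = 610/442.716 − 1 = 0.3778585…
Then the exponent is δ²μ/(2 + δ) = (610 − μ)² / (μ·(2 + δ)) = 26.582608.

26.583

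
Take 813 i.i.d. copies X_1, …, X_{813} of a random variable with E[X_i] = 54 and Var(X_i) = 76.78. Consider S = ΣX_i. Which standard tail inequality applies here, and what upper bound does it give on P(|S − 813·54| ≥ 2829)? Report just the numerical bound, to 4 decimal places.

With mean and variance of each term known, Chebyshev's inequality bounds the deviation of the sum (or sample mean).
Var(S) = n·Var(X_i) = 813·76.78 = 62422.14.
Chebyshev: P(|S − 813·54| ≥ 2829) ≤ Var(S)/2829² = 62422.14/8003241 = 0.0078.

0.0078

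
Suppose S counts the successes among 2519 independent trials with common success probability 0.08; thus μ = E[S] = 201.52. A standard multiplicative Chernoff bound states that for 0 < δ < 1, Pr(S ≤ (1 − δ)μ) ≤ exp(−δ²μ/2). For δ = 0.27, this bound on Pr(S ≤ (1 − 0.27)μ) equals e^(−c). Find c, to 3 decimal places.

c = δ²μ/2 = 0.27²·201.52/2 = 7.3454.

7.345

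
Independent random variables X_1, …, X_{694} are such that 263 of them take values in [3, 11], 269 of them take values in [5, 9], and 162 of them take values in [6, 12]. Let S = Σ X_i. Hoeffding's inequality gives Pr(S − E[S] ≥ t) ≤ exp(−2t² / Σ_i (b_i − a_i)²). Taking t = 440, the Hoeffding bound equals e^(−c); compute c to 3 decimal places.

Σ(b_i − a_i)² = 263·8² + 269·4² + 162·6² = 26968.
c = 2t² / 26968 = 2·440² / 26968 = 14.3578.

14.358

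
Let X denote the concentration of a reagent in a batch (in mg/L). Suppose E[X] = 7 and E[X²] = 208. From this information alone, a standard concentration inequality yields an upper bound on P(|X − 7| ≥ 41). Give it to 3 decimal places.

The first two moments determine the variance, so Chebyshev's inequality is the sharpest standard bound available.
Var(X) = E[X²] − (E[X])² = 208 − 49 = 159.
Chebyshev's inequality: P(|X − μ| ≥ t) ≤ Var(X)/t² = 159/1681 = 0.0946.

0.095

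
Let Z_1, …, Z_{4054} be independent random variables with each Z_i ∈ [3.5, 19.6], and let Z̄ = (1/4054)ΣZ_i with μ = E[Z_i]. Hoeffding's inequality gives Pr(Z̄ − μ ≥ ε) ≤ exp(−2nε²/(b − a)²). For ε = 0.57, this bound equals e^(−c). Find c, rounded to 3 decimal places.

c = 2nε²/(b − a)² = 2·4054·0.57² / 16.1² = 10.1628.

10.163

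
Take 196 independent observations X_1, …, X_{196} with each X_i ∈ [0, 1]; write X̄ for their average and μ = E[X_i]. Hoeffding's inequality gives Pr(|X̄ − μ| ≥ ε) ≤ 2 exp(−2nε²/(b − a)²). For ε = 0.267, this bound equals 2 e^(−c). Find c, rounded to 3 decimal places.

c = 2nε²/(b − a)² = 2·196·0.267² / 1² = 27.9453.

27.945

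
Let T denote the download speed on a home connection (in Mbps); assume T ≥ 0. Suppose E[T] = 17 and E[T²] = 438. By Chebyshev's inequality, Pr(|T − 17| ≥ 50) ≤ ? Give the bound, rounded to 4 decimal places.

Var(T) = E[T²] − (E[T])² = 438 − 289 = 149.
Chebyshev's inequality: Pr(|T − μ| ≥ t) ≤ Var(T)/t² = 149/2500 = 0.0596.

0.0596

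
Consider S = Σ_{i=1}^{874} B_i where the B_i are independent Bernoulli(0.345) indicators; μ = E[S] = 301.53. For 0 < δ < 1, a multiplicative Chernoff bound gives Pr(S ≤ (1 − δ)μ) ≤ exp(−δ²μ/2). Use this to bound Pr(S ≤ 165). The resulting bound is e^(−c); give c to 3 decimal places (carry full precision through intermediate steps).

Write 165 = (1 − δ)μ, so δ = 1 − 165/301.53 = 0.4527908…
Then the exponent is δ²μ/2 = (μ − 165)²/(2μ) = 30.909762.

30.910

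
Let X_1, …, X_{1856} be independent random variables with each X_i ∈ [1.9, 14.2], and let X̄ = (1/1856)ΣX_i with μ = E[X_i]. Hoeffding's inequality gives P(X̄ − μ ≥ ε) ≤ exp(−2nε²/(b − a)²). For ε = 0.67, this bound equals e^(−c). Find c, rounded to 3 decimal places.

11.014

c = 2nε²/(b − a)² = 2·1856·0.67² / 12.3² = 11.0141.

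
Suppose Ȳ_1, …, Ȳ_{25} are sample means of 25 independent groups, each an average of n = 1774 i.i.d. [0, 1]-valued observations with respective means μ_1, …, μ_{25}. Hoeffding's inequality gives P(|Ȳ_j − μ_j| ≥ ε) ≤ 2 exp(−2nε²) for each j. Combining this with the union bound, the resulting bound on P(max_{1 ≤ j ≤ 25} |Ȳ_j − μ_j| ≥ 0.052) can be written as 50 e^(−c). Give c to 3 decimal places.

9.594

Union bound over the 25 events: P(max_{1 ≤ j ≤ 25} |Ȳ_j − μ_j| ≥ 0.052) ≤ 25·2·exp(−2nε²) = 50 exp(−2·1774·0.052²).
So c = 2·1774·0.052² = 9.5938.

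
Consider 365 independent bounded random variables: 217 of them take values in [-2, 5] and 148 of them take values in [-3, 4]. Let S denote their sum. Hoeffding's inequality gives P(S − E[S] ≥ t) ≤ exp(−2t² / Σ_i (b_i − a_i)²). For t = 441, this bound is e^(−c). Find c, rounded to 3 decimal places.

Σ(b_i − a_i)² = 217·7² + 148·7² = 17885.
c = 2t² / 17885 = 2·441² / 17885 = 21.7479.

21.748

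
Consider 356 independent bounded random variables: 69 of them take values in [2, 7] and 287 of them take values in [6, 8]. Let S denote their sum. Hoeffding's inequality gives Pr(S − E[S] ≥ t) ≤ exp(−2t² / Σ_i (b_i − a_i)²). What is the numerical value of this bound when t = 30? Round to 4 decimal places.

Σ(b_i − a_i)² = 69·5² + 287·2² = 2873.
Exponent = 2·30² / 2873 = 0.62652.
Bound = exp(−0.62652) = 0.53445.

0.5344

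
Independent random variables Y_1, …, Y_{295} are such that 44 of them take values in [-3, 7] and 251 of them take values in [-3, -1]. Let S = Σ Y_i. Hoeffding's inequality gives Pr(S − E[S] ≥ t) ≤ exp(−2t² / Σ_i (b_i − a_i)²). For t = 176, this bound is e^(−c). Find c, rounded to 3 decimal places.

Σ(b_i − a_i)² = 44·10² + 251·2² = 5404.
c = 2t² / 5404 = 2·176² / 5404 = 11.4641.

11.464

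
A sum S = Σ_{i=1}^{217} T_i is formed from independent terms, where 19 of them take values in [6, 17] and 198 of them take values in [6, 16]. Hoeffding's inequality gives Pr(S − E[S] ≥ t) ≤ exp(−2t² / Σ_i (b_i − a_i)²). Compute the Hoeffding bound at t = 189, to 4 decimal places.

Σ(b_i − a_i)² = 19·11² + 198·10² = 22099.
Exponent = 2·189² / 22099 = 3.23282.
Bound = exp(−3.23282) = 0.03945.

0.0394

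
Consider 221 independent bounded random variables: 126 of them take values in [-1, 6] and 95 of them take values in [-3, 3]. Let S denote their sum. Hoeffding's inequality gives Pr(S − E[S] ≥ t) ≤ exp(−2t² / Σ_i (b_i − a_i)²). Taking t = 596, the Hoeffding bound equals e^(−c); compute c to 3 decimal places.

Σ(b_i − a_i)² = 126·7² + 95·6² = 9594.
c = 2t² / 9594 = 2·596² / 9594 = 74.0496.

74.050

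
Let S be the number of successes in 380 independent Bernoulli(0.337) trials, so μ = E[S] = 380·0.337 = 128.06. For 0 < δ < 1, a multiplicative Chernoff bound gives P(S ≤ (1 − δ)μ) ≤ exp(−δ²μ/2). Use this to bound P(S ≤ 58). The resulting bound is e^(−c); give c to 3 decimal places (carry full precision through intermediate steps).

Write 58 = (1 − δ)μ, so δ = 1 − 58/128.06 = 0.5470873…
Then the exponent is δ²μ/2 = (μ − 58)²/(2μ) = 19.164468.

19.164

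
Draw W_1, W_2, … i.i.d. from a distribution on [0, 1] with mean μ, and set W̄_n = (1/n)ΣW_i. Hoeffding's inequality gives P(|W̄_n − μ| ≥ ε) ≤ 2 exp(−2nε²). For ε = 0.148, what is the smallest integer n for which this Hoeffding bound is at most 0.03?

Require 2·exp(−2nε²) ≤ 0.03, i.e. 2nε² ≥ ln(2/0.03) = 4.199705.
So n ≥ 4.199705 / (2·0.148²) = 95.866.
The smallest integer n is 96.

96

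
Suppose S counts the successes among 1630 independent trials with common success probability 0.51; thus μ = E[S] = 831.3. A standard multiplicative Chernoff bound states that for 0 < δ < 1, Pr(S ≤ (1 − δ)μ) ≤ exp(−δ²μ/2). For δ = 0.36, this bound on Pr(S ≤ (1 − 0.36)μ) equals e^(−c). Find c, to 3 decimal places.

53.868

c = δ²μ/2 = 0.36²·831.3/2 = 53.8682.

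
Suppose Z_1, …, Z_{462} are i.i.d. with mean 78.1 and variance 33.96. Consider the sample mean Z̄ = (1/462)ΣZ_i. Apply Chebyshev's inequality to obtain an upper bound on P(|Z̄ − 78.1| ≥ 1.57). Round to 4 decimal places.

Var(Z̄) = Var(Z_i)/n = 33.96/462 = 0.073506.
Chebyshev: P(|Z̄ − 78.1| ≥ 1.57) ≤ Var(Z̄)/(1.57)² = 33.96/(462·1.57²) = 0.0298.

0.0298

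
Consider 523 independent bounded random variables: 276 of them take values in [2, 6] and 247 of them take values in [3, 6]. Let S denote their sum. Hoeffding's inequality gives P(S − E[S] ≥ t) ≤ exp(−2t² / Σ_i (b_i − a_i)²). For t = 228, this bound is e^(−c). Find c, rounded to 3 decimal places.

15.660

Σ(b_i − a_i)² = 276·4² + 247·3² = 6639.
c = 2t² / 6639 = 2·228² / 6639 = 15.6602.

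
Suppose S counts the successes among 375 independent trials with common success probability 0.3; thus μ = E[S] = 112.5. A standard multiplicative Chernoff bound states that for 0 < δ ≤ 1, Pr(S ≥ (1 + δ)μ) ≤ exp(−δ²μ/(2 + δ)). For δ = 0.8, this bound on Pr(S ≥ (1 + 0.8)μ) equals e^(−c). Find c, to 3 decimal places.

25.714

c = δ²μ/(2 + δ) = 0.8²·112.5/(2 + 0.8) = 25.7143.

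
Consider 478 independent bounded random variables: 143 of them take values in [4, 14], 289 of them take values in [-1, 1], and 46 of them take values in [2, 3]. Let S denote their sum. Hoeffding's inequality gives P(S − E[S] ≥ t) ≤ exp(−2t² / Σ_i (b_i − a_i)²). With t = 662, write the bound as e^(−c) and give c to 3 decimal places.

56.540

Σ(b_i − a_i)² = 143·10² + 289·2² + 46·1² = 15502.
c = 2t² / 15502 = 2·662² / 15502 = 56.5403.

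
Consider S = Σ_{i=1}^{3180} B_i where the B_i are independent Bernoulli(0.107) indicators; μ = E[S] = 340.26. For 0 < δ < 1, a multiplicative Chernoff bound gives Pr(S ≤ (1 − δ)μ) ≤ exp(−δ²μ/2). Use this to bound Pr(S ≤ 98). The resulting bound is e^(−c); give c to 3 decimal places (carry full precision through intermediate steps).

86.243

Write 98 = (1 − δ)μ, so δ = 1 − 98/340.26 = 0.711985…
Then the exponent is δ²μ/2 = (μ − 98)²/(2μ) = 86.242737.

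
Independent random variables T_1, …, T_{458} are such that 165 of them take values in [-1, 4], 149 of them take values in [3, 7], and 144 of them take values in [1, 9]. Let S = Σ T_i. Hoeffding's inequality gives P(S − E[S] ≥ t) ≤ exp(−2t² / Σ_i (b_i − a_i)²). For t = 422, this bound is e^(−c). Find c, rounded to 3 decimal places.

Σ(b_i − a_i)² = 165·5² + 149·4² + 144·8² = 15725.
c = 2t² / 15725 = 2·422² / 15725 = 22.6498.

22.650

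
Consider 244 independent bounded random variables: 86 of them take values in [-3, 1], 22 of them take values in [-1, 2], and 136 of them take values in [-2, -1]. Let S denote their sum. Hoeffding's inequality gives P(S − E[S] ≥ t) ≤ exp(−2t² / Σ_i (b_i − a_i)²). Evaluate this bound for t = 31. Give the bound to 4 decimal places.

Σ(b_i − a_i)² = 86·4² + 22·3² + 136·1² = 1710.
Exponent = 2·31² / 1710 = 1.12398.
Bound = exp(−1.12398) = 0.32498.

0.3250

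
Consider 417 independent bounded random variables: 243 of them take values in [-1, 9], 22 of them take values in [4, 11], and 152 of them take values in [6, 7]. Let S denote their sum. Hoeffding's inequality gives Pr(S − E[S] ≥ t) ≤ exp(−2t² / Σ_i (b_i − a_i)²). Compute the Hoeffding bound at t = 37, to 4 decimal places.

0.8983

Σ(b_i − a_i)² = 243·10² + 22·7² + 152·1² = 25530.
Exponent = 2·37² / 25530 = 0.10725.
Bound = exp(−0.10725) = 0.89830.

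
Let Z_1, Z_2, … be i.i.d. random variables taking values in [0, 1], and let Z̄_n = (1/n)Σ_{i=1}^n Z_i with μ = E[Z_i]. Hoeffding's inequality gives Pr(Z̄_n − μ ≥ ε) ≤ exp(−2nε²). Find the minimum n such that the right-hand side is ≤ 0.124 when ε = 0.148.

48

Require exp(−2nε²) ≤ 0.124, i.e. 2nε² ≥ ln(1/0.124) = 2.087474.
So n ≥ 2.087474 / (2·0.148²) = 47.651.
The smallest integer n is 48.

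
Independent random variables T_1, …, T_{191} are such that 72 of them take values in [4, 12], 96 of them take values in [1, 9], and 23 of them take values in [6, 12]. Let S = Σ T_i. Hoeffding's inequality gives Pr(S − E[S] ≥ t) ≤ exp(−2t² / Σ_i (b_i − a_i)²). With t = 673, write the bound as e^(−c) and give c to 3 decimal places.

Σ(b_i − a_i)² = 72·8² + 96·8² + 23·6² = 11580.
c = 2t² / 11580 = 2·673² / 11580 = 78.2261.

78.226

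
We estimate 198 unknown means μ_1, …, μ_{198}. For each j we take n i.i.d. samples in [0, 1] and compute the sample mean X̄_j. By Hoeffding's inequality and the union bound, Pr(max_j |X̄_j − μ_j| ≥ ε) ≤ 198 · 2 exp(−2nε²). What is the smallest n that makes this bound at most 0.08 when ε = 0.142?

Need 2·198·exp(−2nε²) ≤ 0.08, i.e. exp(−2nε²) ≤ 0.08/396.
So 2nε² ≥ ln(396/0.08) = 8.507143.
Hence n ≥ 8.507143/(2·0.142²) = 210.949.
The smallest integer n is 211.

211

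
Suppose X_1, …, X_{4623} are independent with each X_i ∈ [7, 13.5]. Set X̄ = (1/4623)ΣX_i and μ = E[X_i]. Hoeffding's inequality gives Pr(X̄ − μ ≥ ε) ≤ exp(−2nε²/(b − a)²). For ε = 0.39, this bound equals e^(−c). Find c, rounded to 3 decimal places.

c = 2nε²/(b − a)² = 2·4623·0.39² / 6.5² = 33.2856.

33.286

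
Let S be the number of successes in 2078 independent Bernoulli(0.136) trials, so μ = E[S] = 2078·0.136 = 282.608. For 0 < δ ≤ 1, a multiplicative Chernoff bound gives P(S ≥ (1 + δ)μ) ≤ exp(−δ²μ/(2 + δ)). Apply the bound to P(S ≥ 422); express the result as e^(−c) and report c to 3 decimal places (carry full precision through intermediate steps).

Write 422 = (1 + δ)μ, so δ = 422/282.608 − 1 = 0.4932344…
Then the exponent is δ²μ/(2 + δ) = (422 − μ)² / (μ·(2 + δ)) = 27.575801.

27.576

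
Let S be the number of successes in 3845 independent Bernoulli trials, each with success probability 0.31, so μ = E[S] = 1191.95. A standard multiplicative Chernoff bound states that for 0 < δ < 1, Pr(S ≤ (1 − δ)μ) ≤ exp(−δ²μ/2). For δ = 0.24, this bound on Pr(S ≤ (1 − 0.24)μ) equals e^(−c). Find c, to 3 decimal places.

34.328

c = δ²μ/2 = 0.24²·1191.95/2 = 34.3282.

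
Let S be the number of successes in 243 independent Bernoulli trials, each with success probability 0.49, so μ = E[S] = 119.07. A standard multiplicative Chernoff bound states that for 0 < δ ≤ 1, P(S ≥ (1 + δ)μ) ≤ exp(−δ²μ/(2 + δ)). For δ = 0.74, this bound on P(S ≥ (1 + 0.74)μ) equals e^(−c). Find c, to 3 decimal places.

23.797

c = δ²μ/(2 + δ) = 0.74²·119.07/(2 + 0.74) = 23.7966.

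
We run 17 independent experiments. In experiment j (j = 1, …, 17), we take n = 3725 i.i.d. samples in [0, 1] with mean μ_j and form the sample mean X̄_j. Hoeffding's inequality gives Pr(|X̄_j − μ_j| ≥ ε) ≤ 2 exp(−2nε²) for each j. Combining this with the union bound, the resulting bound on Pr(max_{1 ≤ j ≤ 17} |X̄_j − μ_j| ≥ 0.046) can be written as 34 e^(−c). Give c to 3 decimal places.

Union bound over the 17 events: Pr(max_{1 ≤ j ≤ 17} |X̄_j − μ_j| ≥ 0.046) ≤ 17·2·exp(−2nε²) = 34 exp(−2·3725·0.046²).
So c = 2·3725·0.046² = 15.7642.

15.764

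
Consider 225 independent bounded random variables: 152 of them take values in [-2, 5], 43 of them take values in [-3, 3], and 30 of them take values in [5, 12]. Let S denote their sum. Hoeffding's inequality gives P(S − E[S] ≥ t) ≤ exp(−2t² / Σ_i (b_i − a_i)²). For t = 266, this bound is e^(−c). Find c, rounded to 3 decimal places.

Σ(b_i − a_i)² = 152·7² + 43·6² + 30·7² = 10466.
c = 2t² / 10466 = 2·266² / 10466 = 13.5211.

13.521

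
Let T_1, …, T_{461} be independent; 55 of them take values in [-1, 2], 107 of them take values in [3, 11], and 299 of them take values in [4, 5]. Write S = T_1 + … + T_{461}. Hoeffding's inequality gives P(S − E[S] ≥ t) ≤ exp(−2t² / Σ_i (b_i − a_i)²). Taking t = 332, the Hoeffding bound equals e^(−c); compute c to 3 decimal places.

Σ(b_i − a_i)² = 55·3² + 107·8² + 299·1² = 7642.
c = 2t² / 7642 = 2·332² / 7642 = 28.8469.

28.847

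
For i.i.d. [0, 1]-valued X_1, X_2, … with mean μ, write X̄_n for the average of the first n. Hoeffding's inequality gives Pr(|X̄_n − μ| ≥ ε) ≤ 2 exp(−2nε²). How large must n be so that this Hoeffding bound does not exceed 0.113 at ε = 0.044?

743

Require 2·exp(−2nε²) ≤ 0.113, i.e. 2nε² ≥ ln(2/0.113) = 2.873515.
So n ≥ 2.873515 / (2·0.044²) = 742.127.
The smallest integer n is 743.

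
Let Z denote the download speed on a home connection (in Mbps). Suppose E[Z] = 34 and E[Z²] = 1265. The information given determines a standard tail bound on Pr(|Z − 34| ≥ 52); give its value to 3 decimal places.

The first two moments determine the variance, so Chebyshev's inequality is the sharpest standard bound available.
Var(Z) = E[Z²] − (E[Z])² = 1265 − 1156 = 109.
Chebyshev's inequality: Pr(|Z − μ| ≥ t) ≤ Var(Z)/t² = 109/2704 = 0.0403.

0.040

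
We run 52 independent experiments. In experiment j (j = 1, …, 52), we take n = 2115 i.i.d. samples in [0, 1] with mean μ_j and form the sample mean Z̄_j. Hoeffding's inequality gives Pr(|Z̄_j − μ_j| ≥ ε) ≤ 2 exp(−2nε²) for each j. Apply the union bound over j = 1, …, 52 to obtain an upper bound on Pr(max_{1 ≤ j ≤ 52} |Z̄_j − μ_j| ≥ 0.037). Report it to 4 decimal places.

0.3178

Per-experiment Hoeffding bound: 2·exp(−2·2115·0.037²) = 2·exp(−5.79087) = 0.0061106.
Union bound over 52 events: 52·0.0061106 = 0.31775.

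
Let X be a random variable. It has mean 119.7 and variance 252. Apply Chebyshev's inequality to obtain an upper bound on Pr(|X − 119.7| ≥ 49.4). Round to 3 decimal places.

0.103

Chebyshev: Pr(|X − μ| ≥ t) ≤ Var(X)/t².
Bound = 252 / 2440.36 = 0.1033.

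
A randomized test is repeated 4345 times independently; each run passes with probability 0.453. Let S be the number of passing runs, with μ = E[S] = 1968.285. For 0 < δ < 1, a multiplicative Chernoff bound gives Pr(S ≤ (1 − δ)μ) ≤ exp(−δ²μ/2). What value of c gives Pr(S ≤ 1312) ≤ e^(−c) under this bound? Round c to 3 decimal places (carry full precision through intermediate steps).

109.413

Write 1312 = (1 − δ)μ, so δ = 1 − 1312/1968.285 = 0.3334299…
Then the exponent is δ²μ/2 = (μ − 1312)²/(2μ) = 109.412509.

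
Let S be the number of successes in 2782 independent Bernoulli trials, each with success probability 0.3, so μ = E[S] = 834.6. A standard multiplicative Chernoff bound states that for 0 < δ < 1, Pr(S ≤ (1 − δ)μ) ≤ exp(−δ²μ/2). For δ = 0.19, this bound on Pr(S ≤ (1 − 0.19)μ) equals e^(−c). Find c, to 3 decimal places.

15.065

c = δ²μ/2 = 0.19²·834.6/2 = 15.0645.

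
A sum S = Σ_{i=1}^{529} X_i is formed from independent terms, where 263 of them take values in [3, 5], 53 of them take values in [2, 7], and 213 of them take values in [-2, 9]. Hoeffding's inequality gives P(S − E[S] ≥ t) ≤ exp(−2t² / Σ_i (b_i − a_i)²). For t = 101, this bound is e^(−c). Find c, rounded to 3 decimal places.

Σ(b_i − a_i)² = 263·2² + 53·5² + 213·11² = 28150.
c = 2t² / 28150 = 2·101² / 28150 = 0.7248.

0.725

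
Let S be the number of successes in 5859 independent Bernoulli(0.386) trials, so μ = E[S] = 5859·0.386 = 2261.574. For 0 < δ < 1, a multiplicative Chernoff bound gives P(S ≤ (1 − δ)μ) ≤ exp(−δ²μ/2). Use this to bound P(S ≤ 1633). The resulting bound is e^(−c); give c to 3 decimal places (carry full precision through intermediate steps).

87.352

Write 1633 = (1 − δ)μ, so δ = 1 − 1633/2261.574 = 0.2779365…
Then the exponent is δ²μ/2 = (μ − 1633)²/(2μ) = 87.351834.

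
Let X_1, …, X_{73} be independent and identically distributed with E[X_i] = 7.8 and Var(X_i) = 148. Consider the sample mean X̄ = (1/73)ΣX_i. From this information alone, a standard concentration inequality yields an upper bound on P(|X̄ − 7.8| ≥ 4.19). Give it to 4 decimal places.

With mean and variance of each term known, Chebyshev's inequality bounds the deviation of the sum (or sample mean).
Var(X̄) = Var(X_i)/n = 148/73 = 2.0274.
Chebyshev: P(|X̄ − 7.8| ≥ 4.19) ≤ Var(X̄)/(4.19)² = 148/(73·4.19²) = 0.1155.

0.1155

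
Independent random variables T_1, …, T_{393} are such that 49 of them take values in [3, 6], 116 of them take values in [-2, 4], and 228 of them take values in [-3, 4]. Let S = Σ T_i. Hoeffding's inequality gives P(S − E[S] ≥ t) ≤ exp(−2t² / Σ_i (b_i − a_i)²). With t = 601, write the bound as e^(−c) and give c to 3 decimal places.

Σ(b_i − a_i)² = 49·3² + 116·6² + 228·7² = 15789.
c = 2t² / 15789 = 2·601² / 15789 = 45.7535.

45.753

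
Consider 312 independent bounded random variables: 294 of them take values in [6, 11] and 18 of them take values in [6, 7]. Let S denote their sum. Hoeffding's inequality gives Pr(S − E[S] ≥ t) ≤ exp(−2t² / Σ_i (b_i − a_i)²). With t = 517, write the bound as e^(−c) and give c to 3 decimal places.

72.554

Σ(b_i − a_i)² = 294·5² + 18·1² = 7368.
c = 2t² / 7368 = 2·517² / 7368 = 72.5540.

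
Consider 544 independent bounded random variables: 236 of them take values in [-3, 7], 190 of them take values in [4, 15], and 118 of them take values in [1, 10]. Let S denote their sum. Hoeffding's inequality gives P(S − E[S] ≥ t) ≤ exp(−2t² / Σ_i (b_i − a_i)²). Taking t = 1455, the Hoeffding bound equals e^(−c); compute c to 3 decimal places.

Σ(b_i − a_i)² = 236·10² + 190·11² + 118·9² = 56148.
c = 2t² / 56148 = 2·1455² / 56148 = 75.4087.

75.409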